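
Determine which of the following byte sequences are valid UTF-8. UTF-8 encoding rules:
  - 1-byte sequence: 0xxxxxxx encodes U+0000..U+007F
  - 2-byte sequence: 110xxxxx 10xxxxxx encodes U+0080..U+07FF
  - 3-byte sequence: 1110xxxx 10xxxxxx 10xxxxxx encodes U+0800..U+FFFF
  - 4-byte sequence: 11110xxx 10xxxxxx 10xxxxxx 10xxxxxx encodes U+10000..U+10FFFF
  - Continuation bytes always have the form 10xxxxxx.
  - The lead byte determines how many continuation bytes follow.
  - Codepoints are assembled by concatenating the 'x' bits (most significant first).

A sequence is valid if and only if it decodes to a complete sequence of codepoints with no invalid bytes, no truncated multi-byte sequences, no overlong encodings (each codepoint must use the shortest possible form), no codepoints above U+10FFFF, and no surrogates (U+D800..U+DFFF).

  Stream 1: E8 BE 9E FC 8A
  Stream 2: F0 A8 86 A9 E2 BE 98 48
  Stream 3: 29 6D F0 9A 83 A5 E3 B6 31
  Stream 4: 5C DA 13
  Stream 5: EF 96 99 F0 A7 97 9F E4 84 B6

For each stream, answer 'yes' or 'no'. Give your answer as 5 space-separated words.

Answer: no yes no no yes

Derivation:
Stream 1: error at byte offset 3. INVALID
Stream 2: decodes cleanly. VALID
Stream 3: error at byte offset 8. INVALID
Stream 4: error at byte offset 2. INVALID
Stream 5: decodes cleanly. VALID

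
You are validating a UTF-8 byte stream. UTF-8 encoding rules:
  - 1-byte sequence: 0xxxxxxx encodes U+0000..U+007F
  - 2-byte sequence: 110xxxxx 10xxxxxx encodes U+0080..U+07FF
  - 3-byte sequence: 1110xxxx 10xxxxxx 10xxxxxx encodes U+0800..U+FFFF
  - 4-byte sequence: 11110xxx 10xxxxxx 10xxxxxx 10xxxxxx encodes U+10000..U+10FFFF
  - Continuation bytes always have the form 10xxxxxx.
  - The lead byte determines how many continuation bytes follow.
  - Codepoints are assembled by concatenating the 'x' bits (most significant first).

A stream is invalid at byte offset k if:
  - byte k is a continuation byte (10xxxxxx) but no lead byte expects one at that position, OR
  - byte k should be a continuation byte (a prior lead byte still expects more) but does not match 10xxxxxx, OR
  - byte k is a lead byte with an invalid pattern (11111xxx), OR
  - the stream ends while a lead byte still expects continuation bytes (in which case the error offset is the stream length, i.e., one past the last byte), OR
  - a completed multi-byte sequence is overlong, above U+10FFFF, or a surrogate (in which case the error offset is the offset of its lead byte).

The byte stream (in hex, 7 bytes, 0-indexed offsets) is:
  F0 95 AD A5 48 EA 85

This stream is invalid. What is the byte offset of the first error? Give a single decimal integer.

Answer: 7

Derivation:
Byte[0]=F0: 4-byte lead, need 3 cont bytes. acc=0x0
Byte[1]=95: continuation. acc=(acc<<6)|0x15=0x15
Byte[2]=AD: continuation. acc=(acc<<6)|0x2D=0x56D
Byte[3]=A5: continuation. acc=(acc<<6)|0x25=0x15B65
Completed: cp=U+15B65 (starts at byte 0)
Byte[4]=48: 1-byte ASCII. cp=U+0048
Byte[5]=EA: 3-byte lead, need 2 cont bytes. acc=0xA
Byte[6]=85: continuation. acc=(acc<<6)|0x05=0x285
Byte[7]: stream ended, expected continuation. INVALID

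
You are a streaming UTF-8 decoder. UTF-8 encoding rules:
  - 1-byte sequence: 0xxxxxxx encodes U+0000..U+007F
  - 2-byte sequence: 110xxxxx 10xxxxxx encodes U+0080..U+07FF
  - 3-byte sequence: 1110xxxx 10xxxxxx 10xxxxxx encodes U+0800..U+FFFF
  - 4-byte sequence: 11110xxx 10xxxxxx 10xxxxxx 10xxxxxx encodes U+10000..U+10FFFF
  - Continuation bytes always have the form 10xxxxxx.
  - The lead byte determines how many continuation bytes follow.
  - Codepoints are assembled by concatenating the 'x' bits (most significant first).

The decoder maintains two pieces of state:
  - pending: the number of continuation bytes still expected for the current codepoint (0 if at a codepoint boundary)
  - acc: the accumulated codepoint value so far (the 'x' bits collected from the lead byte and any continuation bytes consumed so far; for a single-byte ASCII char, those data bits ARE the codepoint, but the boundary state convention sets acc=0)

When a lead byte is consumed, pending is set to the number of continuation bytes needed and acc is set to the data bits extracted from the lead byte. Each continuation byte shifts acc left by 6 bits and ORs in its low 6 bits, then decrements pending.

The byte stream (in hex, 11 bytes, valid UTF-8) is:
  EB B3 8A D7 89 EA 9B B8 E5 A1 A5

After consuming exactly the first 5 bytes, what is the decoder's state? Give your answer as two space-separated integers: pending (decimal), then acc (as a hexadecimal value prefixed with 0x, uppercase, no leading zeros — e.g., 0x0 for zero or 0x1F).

Byte[0]=EB: 3-byte lead. pending=2, acc=0xB
Byte[1]=B3: continuation. acc=(acc<<6)|0x33=0x2F3, pending=1
Byte[2]=8A: continuation. acc=(acc<<6)|0x0A=0xBCCA, pending=0
Byte[3]=D7: 2-byte lead. pending=1, acc=0x17
Byte[4]=89: continuation. acc=(acc<<6)|0x09=0x5C9, pending=0

Answer: 0 0x5C9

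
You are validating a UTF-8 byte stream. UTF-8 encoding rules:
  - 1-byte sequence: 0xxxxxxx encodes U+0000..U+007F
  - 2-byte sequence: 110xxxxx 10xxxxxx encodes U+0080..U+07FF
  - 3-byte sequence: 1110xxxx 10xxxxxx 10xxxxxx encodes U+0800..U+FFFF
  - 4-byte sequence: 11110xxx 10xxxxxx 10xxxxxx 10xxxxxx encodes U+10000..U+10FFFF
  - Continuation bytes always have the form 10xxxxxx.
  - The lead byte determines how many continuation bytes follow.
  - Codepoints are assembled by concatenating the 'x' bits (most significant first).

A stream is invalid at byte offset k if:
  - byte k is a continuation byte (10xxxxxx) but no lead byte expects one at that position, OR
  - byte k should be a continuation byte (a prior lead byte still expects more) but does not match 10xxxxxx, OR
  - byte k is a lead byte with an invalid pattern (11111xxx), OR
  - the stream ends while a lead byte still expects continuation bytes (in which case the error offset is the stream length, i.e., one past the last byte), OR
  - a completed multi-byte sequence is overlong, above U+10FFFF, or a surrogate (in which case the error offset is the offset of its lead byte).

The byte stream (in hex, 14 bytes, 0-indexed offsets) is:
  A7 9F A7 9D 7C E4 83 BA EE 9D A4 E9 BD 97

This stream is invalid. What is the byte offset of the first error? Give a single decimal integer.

Answer: 0

Derivation:
Byte[0]=A7: INVALID lead byte (not 0xxx/110x/1110/11110)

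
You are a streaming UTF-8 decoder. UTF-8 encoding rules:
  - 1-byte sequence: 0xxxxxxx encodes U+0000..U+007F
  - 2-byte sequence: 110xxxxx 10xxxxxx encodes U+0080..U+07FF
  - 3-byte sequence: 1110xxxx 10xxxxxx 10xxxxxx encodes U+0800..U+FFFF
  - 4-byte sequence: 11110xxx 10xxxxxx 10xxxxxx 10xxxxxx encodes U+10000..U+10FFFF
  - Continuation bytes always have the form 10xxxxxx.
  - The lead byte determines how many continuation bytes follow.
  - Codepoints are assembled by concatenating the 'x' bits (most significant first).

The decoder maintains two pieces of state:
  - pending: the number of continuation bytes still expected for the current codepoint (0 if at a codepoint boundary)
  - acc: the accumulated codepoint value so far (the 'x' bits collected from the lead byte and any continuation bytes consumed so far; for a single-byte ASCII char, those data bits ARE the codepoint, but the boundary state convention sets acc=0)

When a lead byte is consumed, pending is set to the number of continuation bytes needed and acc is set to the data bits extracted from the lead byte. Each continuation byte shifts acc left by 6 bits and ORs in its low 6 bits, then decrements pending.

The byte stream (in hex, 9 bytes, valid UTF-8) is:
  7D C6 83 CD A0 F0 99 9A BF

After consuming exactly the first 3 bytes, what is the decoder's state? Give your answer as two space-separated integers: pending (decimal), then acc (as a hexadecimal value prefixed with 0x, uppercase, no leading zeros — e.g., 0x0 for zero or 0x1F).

Answer: 0 0x183

Derivation:
Byte[0]=7D: 1-byte. pending=0, acc=0x0
Byte[1]=C6: 2-byte lead. pending=1, acc=0x6
Byte[2]=83: continuation. acc=(acc<<6)|0x03=0x183, pending=0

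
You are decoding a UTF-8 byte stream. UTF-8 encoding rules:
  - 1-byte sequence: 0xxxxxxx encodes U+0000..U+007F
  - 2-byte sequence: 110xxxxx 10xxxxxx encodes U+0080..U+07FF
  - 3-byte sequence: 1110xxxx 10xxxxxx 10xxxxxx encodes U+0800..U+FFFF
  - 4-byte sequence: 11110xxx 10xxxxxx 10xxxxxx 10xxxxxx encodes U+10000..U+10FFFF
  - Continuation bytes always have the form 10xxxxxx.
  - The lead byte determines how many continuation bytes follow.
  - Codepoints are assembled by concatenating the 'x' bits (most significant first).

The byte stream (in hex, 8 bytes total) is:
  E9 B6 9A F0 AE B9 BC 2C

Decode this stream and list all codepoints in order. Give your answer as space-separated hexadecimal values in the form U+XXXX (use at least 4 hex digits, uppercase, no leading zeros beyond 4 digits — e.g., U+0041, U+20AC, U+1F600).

Answer: U+9D9A U+2EE7C U+002C

Derivation:
Byte[0]=E9: 3-byte lead, need 2 cont bytes. acc=0x9
Byte[1]=B6: continuation. acc=(acc<<6)|0x36=0x276
Byte[2]=9A: continuation. acc=(acc<<6)|0x1A=0x9D9A
Completed: cp=U+9D9A (starts at byte 0)
Byte[3]=F0: 4-byte lead, need 3 cont bytes. acc=0x0
Byte[4]=AE: continuation. acc=(acc<<6)|0x2E=0x2E
Byte[5]=B9: continuation. acc=(acc<<6)|0x39=0xBB9
Byte[6]=BC: continuation. acc=(acc<<6)|0x3C=0x2EE7C
Completed: cp=U+2EE7C (starts at byte 3)
Byte[7]=2C: 1-byte ASCII. cp=U+002C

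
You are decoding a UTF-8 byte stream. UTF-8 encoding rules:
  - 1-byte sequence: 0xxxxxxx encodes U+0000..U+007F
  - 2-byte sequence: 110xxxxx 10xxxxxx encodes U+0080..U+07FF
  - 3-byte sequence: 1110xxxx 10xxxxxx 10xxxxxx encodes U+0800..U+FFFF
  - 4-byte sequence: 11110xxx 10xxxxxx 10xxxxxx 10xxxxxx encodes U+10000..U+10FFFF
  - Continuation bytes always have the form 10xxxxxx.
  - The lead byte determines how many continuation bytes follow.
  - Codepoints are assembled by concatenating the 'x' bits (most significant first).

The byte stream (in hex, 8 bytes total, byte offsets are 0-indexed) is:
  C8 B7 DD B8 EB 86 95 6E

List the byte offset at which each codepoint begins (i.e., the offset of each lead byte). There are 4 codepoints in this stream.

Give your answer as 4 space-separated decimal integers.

Byte[0]=C8: 2-byte lead, need 1 cont bytes. acc=0x8
Byte[1]=B7: continuation. acc=(acc<<6)|0x37=0x237
Completed: cp=U+0237 (starts at byte 0)
Byte[2]=DD: 2-byte lead, need 1 cont bytes. acc=0x1D
Byte[3]=B8: continuation. acc=(acc<<6)|0x38=0x778
Completed: cp=U+0778 (starts at byte 2)
Byte[4]=EB: 3-byte lead, need 2 cont bytes. acc=0xB
Byte[5]=86: continuation. acc=(acc<<6)|0x06=0x2C6
Byte[6]=95: continuation. acc=(acc<<6)|0x15=0xB195
Completed: cp=U+B195 (starts at byte 4)
Byte[7]=6E: 1-byte ASCII. cp=U+006E

Answer: 0 2 4 7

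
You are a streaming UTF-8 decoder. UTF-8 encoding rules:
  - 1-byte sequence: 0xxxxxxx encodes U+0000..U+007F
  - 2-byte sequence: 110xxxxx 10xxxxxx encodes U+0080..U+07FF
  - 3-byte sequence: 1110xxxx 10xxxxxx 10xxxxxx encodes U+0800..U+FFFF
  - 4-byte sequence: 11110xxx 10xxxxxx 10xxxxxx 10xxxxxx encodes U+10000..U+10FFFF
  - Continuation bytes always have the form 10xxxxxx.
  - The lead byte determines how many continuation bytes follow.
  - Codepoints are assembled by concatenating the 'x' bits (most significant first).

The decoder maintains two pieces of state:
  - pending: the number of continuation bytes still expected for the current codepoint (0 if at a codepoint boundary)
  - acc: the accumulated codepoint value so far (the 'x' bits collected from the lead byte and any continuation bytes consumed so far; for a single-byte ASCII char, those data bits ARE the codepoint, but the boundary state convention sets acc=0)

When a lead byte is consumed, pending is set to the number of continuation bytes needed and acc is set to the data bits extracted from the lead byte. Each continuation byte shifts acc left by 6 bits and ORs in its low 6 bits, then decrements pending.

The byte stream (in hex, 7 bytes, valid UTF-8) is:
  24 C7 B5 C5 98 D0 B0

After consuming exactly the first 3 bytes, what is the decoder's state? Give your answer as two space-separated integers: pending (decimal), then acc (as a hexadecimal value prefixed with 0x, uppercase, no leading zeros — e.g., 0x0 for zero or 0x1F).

Byte[0]=24: 1-byte. pending=0, acc=0x0
Byte[1]=C7: 2-byte lead. pending=1, acc=0x7
Byte[2]=B5: continuation. acc=(acc<<6)|0x35=0x1F5, pending=0

Answer: 0 0x1F5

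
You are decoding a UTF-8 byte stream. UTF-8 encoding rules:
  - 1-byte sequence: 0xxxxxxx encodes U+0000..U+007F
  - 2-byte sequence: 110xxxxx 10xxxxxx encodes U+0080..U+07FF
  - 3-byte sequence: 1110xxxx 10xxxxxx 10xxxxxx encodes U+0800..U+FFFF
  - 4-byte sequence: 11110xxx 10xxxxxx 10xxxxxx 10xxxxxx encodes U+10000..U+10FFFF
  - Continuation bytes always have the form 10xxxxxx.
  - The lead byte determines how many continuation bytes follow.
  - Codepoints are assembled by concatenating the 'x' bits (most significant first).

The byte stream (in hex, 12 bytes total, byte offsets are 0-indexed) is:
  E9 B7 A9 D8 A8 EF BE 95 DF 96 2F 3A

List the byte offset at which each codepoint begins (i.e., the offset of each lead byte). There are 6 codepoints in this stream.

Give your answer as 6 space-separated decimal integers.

Byte[0]=E9: 3-byte lead, need 2 cont bytes. acc=0x9
Byte[1]=B7: continuation. acc=(acc<<6)|0x37=0x277
Byte[2]=A9: continuation. acc=(acc<<6)|0x29=0x9DE9
Completed: cp=U+9DE9 (starts at byte 0)
Byte[3]=D8: 2-byte lead, need 1 cont bytes. acc=0x18
Byte[4]=A8: continuation. acc=(acc<<6)|0x28=0x628
Completed: cp=U+0628 (starts at byte 3)
Byte[5]=EF: 3-byte lead, need 2 cont bytes. acc=0xF
Byte[6]=BE: continuation. acc=(acc<<6)|0x3E=0x3FE
Byte[7]=95: continuation. acc=(acc<<6)|0x15=0xFF95
Completed: cp=U+FF95 (starts at byte 5)
Byte[8]=DF: 2-byte lead, need 1 cont bytes. acc=0x1F
Byte[9]=96: continuation. acc=(acc<<6)|0x16=0x7D6
Completed: cp=U+07D6 (starts at byte 8)
Byte[10]=2F: 1-byte ASCII. cp=U+002F
Byte[11]=3A: 1-byte ASCII. cp=U+003A

Answer: 0 3 5 8 10 11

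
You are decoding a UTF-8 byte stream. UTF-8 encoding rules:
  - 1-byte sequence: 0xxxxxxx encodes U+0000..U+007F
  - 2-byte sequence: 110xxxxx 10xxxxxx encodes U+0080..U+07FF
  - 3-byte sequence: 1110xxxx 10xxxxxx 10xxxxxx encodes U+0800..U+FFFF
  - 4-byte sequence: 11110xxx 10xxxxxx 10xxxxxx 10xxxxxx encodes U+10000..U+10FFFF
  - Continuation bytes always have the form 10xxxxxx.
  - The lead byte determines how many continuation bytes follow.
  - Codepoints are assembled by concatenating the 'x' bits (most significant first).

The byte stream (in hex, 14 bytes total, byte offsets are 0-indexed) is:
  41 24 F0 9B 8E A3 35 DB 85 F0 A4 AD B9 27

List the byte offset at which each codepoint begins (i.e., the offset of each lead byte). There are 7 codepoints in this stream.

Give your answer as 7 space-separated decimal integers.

Byte[0]=41: 1-byte ASCII. cp=U+0041
Byte[1]=24: 1-byte ASCII. cp=U+0024
Byte[2]=F0: 4-byte lead, need 3 cont bytes. acc=0x0
Byte[3]=9B: continuation. acc=(acc<<6)|0x1B=0x1B
Byte[4]=8E: continuation. acc=(acc<<6)|0x0E=0x6CE
Byte[5]=A3: continuation. acc=(acc<<6)|0x23=0x1B3A3
Completed: cp=U+1B3A3 (starts at byte 2)
Byte[6]=35: 1-byte ASCII. cp=U+0035
Byte[7]=DB: 2-byte lead, need 1 cont bytes. acc=0x1B
Byte[8]=85: continuation. acc=(acc<<6)|0x05=0x6C5
Completed: cp=U+06C5 (starts at byte 7)
Byte[9]=F0: 4-byte lead, need 3 cont bytes. acc=0x0
Byte[10]=A4: continuation. acc=(acc<<6)|0x24=0x24
Byte[11]=AD: continuation. acc=(acc<<6)|0x2D=0x92D
Byte[12]=B9: continuation. acc=(acc<<6)|0x39=0x24B79
Completed: cp=U+24B79 (starts at byte 9)
Byte[13]=27: 1-byte ASCII. cp=U+0027

Answer: 0 1 2 6 7 9 13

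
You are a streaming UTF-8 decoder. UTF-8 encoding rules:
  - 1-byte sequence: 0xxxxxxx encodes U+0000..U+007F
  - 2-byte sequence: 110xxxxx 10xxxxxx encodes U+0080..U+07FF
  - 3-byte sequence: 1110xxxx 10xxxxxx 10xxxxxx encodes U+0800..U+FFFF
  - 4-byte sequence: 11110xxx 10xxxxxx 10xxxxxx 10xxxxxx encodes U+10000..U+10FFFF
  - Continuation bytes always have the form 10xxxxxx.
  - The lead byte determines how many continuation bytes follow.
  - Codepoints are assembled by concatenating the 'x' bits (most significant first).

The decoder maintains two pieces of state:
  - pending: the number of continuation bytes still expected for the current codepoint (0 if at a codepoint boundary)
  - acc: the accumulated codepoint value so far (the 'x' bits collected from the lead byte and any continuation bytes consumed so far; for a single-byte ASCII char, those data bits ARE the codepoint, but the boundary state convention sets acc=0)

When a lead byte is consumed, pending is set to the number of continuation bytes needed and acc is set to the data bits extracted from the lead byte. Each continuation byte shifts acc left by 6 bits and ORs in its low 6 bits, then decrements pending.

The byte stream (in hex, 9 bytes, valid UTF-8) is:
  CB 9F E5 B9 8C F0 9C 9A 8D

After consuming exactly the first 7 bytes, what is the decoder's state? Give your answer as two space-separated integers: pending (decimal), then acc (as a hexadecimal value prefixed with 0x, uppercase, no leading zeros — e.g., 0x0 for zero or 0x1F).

Byte[0]=CB: 2-byte lead. pending=1, acc=0xB
Byte[1]=9F: continuation. acc=(acc<<6)|0x1F=0x2DF, pending=0
Byte[2]=E5: 3-byte lead. pending=2, acc=0x5
Byte[3]=B9: continuation. acc=(acc<<6)|0x39=0x179, pending=1
Byte[4]=8C: continuation. acc=(acc<<6)|0x0C=0x5E4C, pending=0
Byte[5]=F0: 4-byte lead. pending=3, acc=0x0
Byte[6]=9C: continuation. acc=(acc<<6)|0x1C=0x1C, pending=2

Answer: 2 0x1C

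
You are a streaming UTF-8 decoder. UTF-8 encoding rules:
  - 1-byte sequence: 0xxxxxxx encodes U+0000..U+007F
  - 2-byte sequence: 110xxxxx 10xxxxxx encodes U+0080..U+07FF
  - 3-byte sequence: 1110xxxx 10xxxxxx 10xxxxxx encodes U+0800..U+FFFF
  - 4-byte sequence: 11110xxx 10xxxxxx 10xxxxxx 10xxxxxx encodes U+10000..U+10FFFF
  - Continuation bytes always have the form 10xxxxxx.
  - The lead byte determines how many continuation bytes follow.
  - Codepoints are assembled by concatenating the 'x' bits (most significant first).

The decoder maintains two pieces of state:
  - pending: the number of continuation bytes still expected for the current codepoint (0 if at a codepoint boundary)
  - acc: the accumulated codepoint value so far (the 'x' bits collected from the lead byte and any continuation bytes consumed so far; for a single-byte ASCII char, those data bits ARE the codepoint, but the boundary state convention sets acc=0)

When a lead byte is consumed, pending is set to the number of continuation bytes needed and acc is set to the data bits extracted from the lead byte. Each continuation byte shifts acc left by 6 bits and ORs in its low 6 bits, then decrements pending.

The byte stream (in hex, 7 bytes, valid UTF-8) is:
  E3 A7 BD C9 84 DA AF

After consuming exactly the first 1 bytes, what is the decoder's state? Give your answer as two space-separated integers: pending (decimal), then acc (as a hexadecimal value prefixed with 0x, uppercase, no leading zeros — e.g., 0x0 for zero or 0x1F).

Byte[0]=E3: 3-byte lead. pending=2, acc=0x3

Answer: 2 0x3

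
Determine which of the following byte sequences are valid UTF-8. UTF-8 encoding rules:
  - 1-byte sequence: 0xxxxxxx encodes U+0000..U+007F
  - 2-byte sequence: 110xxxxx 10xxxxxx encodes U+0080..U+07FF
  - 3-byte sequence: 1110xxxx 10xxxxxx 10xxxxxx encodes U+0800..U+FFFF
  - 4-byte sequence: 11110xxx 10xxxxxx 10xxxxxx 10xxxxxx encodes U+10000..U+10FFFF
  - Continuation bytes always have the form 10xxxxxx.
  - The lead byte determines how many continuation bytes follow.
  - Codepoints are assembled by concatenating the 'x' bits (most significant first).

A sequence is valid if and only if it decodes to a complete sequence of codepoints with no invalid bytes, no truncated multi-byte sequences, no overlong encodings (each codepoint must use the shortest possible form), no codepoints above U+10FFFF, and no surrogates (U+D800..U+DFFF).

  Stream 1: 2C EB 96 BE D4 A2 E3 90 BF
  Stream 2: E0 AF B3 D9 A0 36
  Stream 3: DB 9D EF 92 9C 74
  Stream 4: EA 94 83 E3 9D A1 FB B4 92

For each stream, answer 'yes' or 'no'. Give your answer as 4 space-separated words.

Stream 1: decodes cleanly. VALID
Stream 2: decodes cleanly. VALID
Stream 3: decodes cleanly. VALID
Stream 4: error at byte offset 6. INVALID

Answer: yes yes yes no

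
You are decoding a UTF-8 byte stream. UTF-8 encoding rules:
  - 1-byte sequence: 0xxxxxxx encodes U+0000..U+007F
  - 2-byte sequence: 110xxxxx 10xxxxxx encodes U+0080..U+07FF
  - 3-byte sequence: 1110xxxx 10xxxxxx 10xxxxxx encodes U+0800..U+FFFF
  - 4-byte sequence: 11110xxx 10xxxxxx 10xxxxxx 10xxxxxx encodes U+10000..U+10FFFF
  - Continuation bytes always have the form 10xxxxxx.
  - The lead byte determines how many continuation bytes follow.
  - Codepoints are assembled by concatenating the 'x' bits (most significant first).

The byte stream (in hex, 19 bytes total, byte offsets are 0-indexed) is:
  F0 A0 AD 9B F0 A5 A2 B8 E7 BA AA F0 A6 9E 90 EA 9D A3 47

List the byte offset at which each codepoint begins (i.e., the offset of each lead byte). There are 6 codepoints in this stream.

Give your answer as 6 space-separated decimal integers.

Byte[0]=F0: 4-byte lead, need 3 cont bytes. acc=0x0
Byte[1]=A0: continuation. acc=(acc<<6)|0x20=0x20
Byte[2]=AD: continuation. acc=(acc<<6)|0x2D=0x82D
Byte[3]=9B: continuation. acc=(acc<<6)|0x1B=0x20B5B
Completed: cp=U+20B5B (starts at byte 0)
Byte[4]=F0: 4-byte lead, need 3 cont bytes. acc=0x0
Byte[5]=A5: continuation. acc=(acc<<6)|0x25=0x25
Byte[6]=A2: continuation. acc=(acc<<6)|0x22=0x962
Byte[7]=B8: continuation. acc=(acc<<6)|0x38=0x258B8
Completed: cp=U+258B8 (starts at byte 4)
Byte[8]=E7: 3-byte lead, need 2 cont bytes. acc=0x7
Byte[9]=BA: continuation. acc=(acc<<6)|0x3A=0x1FA
Byte[10]=AA: continuation. acc=(acc<<6)|0x2A=0x7EAA
Completed: cp=U+7EAA (starts at byte 8)
Byte[11]=F0: 4-byte lead, need 3 cont bytes. acc=0x0
Byte[12]=A6: continuation. acc=(acc<<6)|0x26=0x26
Byte[13]=9E: continuation. acc=(acc<<6)|0x1E=0x99E
Byte[14]=90: continuation. acc=(acc<<6)|0x10=0x26790
Completed: cp=U+26790 (starts at byte 11)
Byte[15]=EA: 3-byte lead, need 2 cont bytes. acc=0xA
Byte[16]=9D: continuation. acc=(acc<<6)|0x1D=0x29D
Byte[17]=A3: continuation. acc=(acc<<6)|0x23=0xA763
Completed: cp=U+A763 (starts at byte 15)
Byte[18]=47: 1-byte ASCII. cp=U+0047

Answer: 0 4 8 11 15 18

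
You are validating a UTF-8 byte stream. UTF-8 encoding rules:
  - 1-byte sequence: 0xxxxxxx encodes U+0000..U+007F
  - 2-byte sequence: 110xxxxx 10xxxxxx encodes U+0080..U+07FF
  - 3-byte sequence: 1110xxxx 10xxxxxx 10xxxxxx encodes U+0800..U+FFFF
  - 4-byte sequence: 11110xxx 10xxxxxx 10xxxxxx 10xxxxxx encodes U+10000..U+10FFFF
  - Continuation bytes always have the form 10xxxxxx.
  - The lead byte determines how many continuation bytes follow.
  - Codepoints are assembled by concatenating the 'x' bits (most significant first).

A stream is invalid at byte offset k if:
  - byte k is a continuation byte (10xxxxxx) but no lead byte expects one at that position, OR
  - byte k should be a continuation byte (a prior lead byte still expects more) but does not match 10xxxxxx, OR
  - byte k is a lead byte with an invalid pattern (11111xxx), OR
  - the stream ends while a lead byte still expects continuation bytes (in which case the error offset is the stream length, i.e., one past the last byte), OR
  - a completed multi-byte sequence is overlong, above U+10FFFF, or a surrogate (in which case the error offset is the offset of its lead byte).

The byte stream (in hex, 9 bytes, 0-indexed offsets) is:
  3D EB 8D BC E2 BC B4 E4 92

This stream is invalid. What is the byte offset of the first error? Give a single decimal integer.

Answer: 9

Derivation:
Byte[0]=3D: 1-byte ASCII. cp=U+003D
Byte[1]=EB: 3-byte lead, need 2 cont bytes. acc=0xB
Byte[2]=8D: continuation. acc=(acc<<6)|0x0D=0x2CD
Byte[3]=BC: continuation. acc=(acc<<6)|0x3C=0xB37C
Completed: cp=U+B37C (starts at byte 1)
Byte[4]=E2: 3-byte lead, need 2 cont bytes. acc=0x2
Byte[5]=BC: continuation. acc=(acc<<6)|0x3C=0xBC
Byte[6]=B4: continuation. acc=(acc<<6)|0x34=0x2F34
Completed: cp=U+2F34 (starts at byte 4)
Byte[7]=E4: 3-byte lead, need 2 cont bytes. acc=0x4
Byte[8]=92: continuation. acc=(acc<<6)|0x12=0x112
Byte[9]: stream ended, expected continuation. INVALID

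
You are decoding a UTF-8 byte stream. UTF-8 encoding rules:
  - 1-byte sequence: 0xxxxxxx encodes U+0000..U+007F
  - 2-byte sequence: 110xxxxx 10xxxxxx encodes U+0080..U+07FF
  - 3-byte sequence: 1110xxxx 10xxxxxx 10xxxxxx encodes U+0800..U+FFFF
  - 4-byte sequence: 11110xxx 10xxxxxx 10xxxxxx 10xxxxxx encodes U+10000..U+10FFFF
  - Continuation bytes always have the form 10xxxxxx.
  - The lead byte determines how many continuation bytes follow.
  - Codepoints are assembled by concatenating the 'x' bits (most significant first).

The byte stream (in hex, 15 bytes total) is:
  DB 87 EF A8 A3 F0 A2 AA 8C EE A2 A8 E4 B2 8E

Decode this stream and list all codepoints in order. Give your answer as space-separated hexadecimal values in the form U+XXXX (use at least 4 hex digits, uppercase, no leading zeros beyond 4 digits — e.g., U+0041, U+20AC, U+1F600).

Answer: U+06C7 U+FA23 U+22A8C U+E8A8 U+4C8E

Derivation:
Byte[0]=DB: 2-byte lead, need 1 cont bytes. acc=0x1B
Byte[1]=87: continuation. acc=(acc<<6)|0x07=0x6C7
Completed: cp=U+06C7 (starts at byte 0)
Byte[2]=EF: 3-byte lead, need 2 cont bytes. acc=0xF
Byte[3]=A8: continuation. acc=(acc<<6)|0x28=0x3E8
Byte[4]=A3: continuation. acc=(acc<<6)|0x23=0xFA23
Completed: cp=U+FA23 (starts at byte 2)
Byte[5]=F0: 4-byte lead, need 3 cont bytes. acc=0x0
Byte[6]=A2: continuation. acc=(acc<<6)|0x22=0x22
Byte[7]=AA: continuation. acc=(acc<<6)|0x2A=0x8AA
Byte[8]=8C: continuation. acc=(acc<<6)|0x0C=0x22A8C
Completed: cp=U+22A8C (starts at byte 5)
Byte[9]=EE: 3-byte lead, need 2 cont bytes. acc=0xE
Byte[10]=A2: continuation. acc=(acc<<6)|0x22=0x3A2
Byte[11]=A8: continuation. acc=(acc<<6)|0x28=0xE8A8
Completed: cp=U+E8A8 (starts at byte 9)
Byte[12]=E4: 3-byte lead, need 2 cont bytes. acc=0x4
Byte[13]=B2: continuation. acc=(acc<<6)|0x32=0x132
Byte[14]=8E: continuation. acc=(acc<<6)|0x0E=0x4C8E
Completed: cp=U+4C8E (starts at byte 12)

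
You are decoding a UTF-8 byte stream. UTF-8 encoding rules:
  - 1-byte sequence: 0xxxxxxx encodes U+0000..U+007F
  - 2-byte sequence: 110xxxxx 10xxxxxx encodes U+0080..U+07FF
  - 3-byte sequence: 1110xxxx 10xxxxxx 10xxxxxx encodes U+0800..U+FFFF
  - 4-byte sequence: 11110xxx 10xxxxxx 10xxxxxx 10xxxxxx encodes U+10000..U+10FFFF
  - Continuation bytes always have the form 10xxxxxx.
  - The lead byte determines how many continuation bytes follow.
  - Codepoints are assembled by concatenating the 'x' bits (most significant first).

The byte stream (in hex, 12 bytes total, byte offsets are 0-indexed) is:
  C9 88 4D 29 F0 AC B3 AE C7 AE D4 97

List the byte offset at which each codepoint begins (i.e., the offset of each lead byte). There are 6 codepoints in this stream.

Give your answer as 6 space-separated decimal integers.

Byte[0]=C9: 2-byte lead, need 1 cont bytes. acc=0x9
Byte[1]=88: continuation. acc=(acc<<6)|0x08=0x248
Completed: cp=U+0248 (starts at byte 0)
Byte[2]=4D: 1-byte ASCII. cp=U+004D
Byte[3]=29: 1-byte ASCII. cp=U+0029
Byte[4]=F0: 4-byte lead, need 3 cont bytes. acc=0x0
Byte[5]=AC: continuation. acc=(acc<<6)|0x2C=0x2C
Byte[6]=B3: continuation. acc=(acc<<6)|0x33=0xB33
Byte[7]=AE: continuation. acc=(acc<<6)|0x2E=0x2CCEE
Completed: cp=U+2CCEE (starts at byte 4)
Byte[8]=C7: 2-byte lead, need 1 cont bytes. acc=0x7
Byte[9]=AE: continuation. acc=(acc<<6)|0x2E=0x1EE
Completed: cp=U+01EE (starts at byte 8)
Byte[10]=D4: 2-byte lead, need 1 cont bytes. acc=0x14
Byte[11]=97: continuation. acc=(acc<<6)|0x17=0x517
Completed: cp=U+0517 (starts at byte 10)

Answer: 0 2 3 4 8 10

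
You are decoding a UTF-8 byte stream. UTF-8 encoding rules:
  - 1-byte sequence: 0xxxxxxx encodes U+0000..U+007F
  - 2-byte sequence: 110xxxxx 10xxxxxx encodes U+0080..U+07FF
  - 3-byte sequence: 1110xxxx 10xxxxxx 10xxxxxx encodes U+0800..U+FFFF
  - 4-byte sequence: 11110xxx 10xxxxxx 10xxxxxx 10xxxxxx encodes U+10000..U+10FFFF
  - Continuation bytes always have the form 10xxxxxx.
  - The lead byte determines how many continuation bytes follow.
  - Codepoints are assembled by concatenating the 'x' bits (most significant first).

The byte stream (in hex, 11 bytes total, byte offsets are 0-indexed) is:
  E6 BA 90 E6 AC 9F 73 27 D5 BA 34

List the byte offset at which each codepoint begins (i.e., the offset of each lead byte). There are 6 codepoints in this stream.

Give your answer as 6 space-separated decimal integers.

Byte[0]=E6: 3-byte lead, need 2 cont bytes. acc=0x6
Byte[1]=BA: continuation. acc=(acc<<6)|0x3A=0x1BA
Byte[2]=90: continuation. acc=(acc<<6)|0x10=0x6E90
Completed: cp=U+6E90 (starts at byte 0)
Byte[3]=E6: 3-byte lead, need 2 cont bytes. acc=0x6
Byte[4]=AC: continuation. acc=(acc<<6)|0x2C=0x1AC
Byte[5]=9F: continuation. acc=(acc<<6)|0x1F=0x6B1F
Completed: cp=U+6B1F (starts at byte 3)
Byte[6]=73: 1-byte ASCII. cp=U+0073
Byte[7]=27: 1-byte ASCII. cp=U+0027
Byte[8]=D5: 2-byte lead, need 1 cont bytes. acc=0x15
Byte[9]=BA: continuation. acc=(acc<<6)|0x3A=0x57A
Completed: cp=U+057A (starts at byte 8)
Byte[10]=34: 1-byte ASCII. cp=U+0034

Answer: 0 3 6 7 8 10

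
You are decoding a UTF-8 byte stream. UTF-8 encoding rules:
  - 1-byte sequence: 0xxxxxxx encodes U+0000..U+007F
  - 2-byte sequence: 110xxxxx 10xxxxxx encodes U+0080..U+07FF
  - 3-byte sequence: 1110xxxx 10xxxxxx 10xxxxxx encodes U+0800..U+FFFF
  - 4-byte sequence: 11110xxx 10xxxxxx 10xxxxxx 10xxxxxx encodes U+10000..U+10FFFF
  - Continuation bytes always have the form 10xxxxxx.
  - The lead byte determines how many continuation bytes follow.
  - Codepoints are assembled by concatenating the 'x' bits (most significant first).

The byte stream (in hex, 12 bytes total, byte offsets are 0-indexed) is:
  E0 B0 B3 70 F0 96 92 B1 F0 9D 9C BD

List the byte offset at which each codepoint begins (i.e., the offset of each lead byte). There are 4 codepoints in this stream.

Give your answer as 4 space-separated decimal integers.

Answer: 0 3 4 8

Derivation:
Byte[0]=E0: 3-byte lead, need 2 cont bytes. acc=0x0
Byte[1]=B0: continuation. acc=(acc<<6)|0x30=0x30
Byte[2]=B3: continuation. acc=(acc<<6)|0x33=0xC33
Completed: cp=U+0C33 (starts at byte 0)
Byte[3]=70: 1-byte ASCII. cp=U+0070
Byte[4]=F0: 4-byte lead, need 3 cont bytes. acc=0x0
Byte[5]=96: continuation. acc=(acc<<6)|0x16=0x16
Byte[6]=92: continuation. acc=(acc<<6)|0x12=0x592
Byte[7]=B1: continuation. acc=(acc<<6)|0x31=0x164B1
Completed: cp=U+164B1 (starts at byte 4)
Byte[8]=F0: 4-byte lead, need 3 cont bytes. acc=0x0
Byte[9]=9D: continuation. acc=(acc<<6)|0x1D=0x1D
Byte[10]=9C: continuation. acc=(acc<<6)|0x1C=0x75C
Byte[11]=BD: continuation. acc=(acc<<6)|0x3D=0x1D73D
Completed: cp=U+1D73D (starts at byte 8)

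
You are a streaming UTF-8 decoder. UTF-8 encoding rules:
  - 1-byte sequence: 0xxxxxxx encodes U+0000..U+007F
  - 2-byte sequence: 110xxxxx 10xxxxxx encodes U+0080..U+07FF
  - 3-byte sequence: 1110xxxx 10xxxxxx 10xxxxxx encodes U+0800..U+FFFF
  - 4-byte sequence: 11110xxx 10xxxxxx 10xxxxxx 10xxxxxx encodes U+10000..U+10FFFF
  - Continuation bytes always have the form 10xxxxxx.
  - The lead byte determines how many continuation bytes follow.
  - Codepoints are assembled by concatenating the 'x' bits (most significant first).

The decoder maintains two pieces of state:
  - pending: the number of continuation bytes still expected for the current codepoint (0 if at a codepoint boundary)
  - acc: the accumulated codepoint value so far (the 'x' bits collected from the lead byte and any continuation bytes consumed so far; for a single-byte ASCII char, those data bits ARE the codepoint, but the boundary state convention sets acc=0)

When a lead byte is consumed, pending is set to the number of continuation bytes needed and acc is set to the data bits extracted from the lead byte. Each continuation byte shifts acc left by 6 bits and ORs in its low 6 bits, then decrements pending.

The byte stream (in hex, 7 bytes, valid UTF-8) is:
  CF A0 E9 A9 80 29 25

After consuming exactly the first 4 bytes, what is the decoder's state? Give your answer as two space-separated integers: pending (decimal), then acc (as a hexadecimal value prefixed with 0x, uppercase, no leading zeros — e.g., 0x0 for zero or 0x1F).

Answer: 1 0x269

Derivation:
Byte[0]=CF: 2-byte lead. pending=1, acc=0xF
Byte[1]=A0: continuation. acc=(acc<<6)|0x20=0x3E0, pending=0
Byte[2]=E9: 3-byte lead. pending=2, acc=0x9
Byte[3]=A9: continuation. acc=(acc<<6)|0x29=0x269, pending=1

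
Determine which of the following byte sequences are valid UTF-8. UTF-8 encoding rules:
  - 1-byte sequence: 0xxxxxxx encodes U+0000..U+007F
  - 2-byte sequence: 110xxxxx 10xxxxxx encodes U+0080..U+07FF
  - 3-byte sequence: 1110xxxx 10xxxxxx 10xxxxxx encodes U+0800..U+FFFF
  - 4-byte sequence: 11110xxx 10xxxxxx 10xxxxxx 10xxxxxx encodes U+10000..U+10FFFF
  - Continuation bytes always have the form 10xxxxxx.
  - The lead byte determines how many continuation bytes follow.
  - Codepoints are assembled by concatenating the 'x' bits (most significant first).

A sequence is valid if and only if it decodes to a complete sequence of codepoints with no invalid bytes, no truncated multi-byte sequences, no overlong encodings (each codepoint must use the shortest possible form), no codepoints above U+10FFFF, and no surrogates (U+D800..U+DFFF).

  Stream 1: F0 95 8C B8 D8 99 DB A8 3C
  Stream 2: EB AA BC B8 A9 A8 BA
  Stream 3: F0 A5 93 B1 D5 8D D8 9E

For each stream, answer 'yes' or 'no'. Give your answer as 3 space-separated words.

Stream 1: decodes cleanly. VALID
Stream 2: error at byte offset 3. INVALID
Stream 3: decodes cleanly. VALID

Answer: yes no yes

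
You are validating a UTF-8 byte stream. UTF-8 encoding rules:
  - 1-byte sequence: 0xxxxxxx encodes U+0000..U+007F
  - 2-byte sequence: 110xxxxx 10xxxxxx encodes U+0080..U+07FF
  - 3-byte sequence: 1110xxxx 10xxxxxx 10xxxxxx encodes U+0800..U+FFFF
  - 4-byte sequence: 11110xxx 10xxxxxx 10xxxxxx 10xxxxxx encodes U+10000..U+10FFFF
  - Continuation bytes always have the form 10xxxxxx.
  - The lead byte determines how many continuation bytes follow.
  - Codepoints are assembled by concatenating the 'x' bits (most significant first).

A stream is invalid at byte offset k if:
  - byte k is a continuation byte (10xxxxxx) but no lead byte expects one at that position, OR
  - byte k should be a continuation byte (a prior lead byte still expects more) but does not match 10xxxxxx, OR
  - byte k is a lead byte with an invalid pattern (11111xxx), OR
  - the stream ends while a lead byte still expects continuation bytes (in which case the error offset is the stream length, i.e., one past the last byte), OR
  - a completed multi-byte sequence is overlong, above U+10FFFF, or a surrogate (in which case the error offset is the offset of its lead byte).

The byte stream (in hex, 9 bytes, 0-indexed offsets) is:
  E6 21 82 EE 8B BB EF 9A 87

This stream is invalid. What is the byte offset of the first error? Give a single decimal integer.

Answer: 1

Derivation:
Byte[0]=E6: 3-byte lead, need 2 cont bytes. acc=0x6
Byte[1]=21: expected 10xxxxxx continuation. INVALID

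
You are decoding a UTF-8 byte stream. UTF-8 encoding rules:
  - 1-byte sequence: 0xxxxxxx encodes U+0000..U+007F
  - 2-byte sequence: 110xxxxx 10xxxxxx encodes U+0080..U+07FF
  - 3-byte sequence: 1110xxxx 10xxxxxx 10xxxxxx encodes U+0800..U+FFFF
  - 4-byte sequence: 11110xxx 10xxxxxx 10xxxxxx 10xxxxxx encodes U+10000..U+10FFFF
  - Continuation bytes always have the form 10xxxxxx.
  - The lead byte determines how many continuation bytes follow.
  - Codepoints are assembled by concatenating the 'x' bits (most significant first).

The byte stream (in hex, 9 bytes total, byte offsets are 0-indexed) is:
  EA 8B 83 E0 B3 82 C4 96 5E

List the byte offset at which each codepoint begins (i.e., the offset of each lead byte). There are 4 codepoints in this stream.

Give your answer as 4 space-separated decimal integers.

Byte[0]=EA: 3-byte lead, need 2 cont bytes. acc=0xA
Byte[1]=8B: continuation. acc=(acc<<6)|0x0B=0x28B
Byte[2]=83: continuation. acc=(acc<<6)|0x03=0xA2C3
Completed: cp=U+A2C3 (starts at byte 0)
Byte[3]=E0: 3-byte lead, need 2 cont bytes. acc=0x0
Byte[4]=B3: continuation. acc=(acc<<6)|0x33=0x33
Byte[5]=82: continuation. acc=(acc<<6)|0x02=0xCC2
Completed: cp=U+0CC2 (starts at byte 3)
Byte[6]=C4: 2-byte lead, need 1 cont bytes. acc=0x4
Byte[7]=96: continuation. acc=(acc<<6)|0x16=0x116
Completed: cp=U+0116 (starts at byte 6)
Byte[8]=5E: 1-byte ASCII. cp=U+005E

Answer: 0 3 6 8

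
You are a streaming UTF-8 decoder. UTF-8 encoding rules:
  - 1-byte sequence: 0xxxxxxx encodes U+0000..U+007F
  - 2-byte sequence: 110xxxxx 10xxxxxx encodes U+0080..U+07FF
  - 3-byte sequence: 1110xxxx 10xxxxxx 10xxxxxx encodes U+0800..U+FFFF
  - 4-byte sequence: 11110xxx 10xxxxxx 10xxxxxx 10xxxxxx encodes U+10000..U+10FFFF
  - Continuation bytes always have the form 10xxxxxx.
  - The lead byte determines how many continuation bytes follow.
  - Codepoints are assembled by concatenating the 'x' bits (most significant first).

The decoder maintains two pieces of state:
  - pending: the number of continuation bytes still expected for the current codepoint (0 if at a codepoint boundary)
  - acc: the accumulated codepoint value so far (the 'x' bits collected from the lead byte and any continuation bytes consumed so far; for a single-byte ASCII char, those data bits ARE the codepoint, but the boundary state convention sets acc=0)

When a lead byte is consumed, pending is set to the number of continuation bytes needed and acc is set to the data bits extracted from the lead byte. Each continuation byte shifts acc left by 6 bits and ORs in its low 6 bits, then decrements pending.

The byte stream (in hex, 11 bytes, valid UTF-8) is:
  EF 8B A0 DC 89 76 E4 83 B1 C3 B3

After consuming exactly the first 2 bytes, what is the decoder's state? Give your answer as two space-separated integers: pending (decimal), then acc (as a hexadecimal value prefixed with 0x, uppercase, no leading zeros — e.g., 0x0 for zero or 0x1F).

Answer: 1 0x3CB

Derivation:
Byte[0]=EF: 3-byte lead. pending=2, acc=0xF
Byte[1]=8B: continuation. acc=(acc<<6)|0x0B=0x3CB, pending=1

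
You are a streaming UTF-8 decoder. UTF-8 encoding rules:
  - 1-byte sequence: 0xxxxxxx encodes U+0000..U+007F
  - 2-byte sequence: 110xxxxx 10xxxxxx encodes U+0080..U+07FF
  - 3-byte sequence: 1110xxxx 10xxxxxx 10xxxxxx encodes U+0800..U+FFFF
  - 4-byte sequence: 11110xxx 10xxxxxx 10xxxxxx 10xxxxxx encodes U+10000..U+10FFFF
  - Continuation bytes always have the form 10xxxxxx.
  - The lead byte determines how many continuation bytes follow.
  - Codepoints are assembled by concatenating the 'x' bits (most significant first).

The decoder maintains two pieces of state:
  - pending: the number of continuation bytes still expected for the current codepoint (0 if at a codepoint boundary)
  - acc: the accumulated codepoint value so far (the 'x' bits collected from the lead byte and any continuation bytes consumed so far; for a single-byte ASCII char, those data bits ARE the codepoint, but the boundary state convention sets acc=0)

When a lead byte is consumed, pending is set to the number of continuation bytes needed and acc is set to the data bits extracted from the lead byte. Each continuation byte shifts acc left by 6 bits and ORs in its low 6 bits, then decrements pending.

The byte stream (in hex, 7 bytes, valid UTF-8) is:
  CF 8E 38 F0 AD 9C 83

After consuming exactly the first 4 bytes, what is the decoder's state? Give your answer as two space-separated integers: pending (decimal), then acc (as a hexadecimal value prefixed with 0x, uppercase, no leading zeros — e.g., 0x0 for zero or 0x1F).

Byte[0]=CF: 2-byte lead. pending=1, acc=0xF
Byte[1]=8E: continuation. acc=(acc<<6)|0x0E=0x3CE, pending=0
Byte[2]=38: 1-byte. pending=0, acc=0x0
Byte[3]=F0: 4-byte lead. pending=3, acc=0x0

Answer: 3 0x0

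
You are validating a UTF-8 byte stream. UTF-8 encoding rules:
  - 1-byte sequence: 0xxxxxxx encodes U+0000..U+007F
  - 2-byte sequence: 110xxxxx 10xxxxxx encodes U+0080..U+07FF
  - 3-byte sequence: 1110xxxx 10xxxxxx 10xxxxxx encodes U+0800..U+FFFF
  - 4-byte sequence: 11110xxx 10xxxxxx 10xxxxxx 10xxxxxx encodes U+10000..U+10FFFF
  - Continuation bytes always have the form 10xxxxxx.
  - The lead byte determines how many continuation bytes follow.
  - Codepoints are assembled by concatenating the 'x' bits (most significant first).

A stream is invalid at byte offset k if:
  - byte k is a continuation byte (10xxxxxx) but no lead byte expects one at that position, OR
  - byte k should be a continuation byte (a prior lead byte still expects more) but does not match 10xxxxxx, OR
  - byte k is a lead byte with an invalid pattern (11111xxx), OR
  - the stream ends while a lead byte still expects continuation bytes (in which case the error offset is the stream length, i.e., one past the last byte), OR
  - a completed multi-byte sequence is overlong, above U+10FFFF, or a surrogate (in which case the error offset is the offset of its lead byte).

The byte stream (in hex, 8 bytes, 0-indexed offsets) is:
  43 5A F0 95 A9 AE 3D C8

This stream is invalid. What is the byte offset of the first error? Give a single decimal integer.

Byte[0]=43: 1-byte ASCII. cp=U+0043
Byte[1]=5A: 1-byte ASCII. cp=U+005A
Byte[2]=F0: 4-byte lead, need 3 cont bytes. acc=0x0
Byte[3]=95: continuation. acc=(acc<<6)|0x15=0x15
Byte[4]=A9: continuation. acc=(acc<<6)|0x29=0x569
Byte[5]=AE: continuation. acc=(acc<<6)|0x2E=0x15A6E
Completed: cp=U+15A6E (starts at byte 2)
Byte[6]=3D: 1-byte ASCII. cp=U+003D
Byte[7]=C8: 2-byte lead, need 1 cont bytes. acc=0x8
Byte[8]: stream ended, expected continuation. INVALID

Answer: 8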